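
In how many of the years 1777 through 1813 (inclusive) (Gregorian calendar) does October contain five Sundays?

October has 31 days; it has five Sundays when Sunday falls among the first (month-length − 28) days — i.e. when October 1 is one of Sunday/Saturday/Friday.
October 1 by year: 1777:Wed 1778:Thu 1779:Fri✓ 1780:Sun✓ 1781:Mon 1782:Tue 1783:Wed 1784:Fri✓ 1785:Sat✓ 1786:Sun✓ 1787:Mon 1788:Wed 1789:Thu 1790:Fri✓ 1791:Sat✓ …(7 more)… 1799:Tue 1800:Wed 1801:Thu 1802:Fri✓ 1803:Sat✓ 1804:Mon 1805:Tue 1806:Wed 1807:Thu 1808:Sat✓ 1809:Sun✓ 1810:Mon 1811:Tue 1812:Thu 1813:Fri✓
Years with five Sundays: 1779, 1780, 1784, 1785, 1786, 1790, 1791, 1796, 1797, 1802, 1803, 1808, 1809, 1813 → 14.

14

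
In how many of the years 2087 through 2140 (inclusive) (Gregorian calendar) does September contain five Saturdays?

14

September has 30 days; it has five Saturdays when Saturday falls among the first (month-length − 28) days — i.e. when September 1 is one of Saturday/Friday.
September 1 by year: 2087:Mon 2088:Wed 2089:Thu 2090:Fri✓ 2091:Sat✓ 2092:Mon 2093:Tue 2094:Wed 2095:Thu 2096:Sat✓ 2097:Sun 2098:Mon 2099:Tue 2100:Wed 2101:Thu …(24 more)… 2126:Sun 2127:Mon 2128:Wed 2129:Thu 2130:Fri✓ 2131:Sat✓ 2132:Mon 2133:Tue 2134:Wed 2135:Thu 2136:Sat✓ 2137:Sun 2138:Mon 2139:Tue 2140:Thu
Years with five Saturdays: 2090, 2091, 2096, 2102, 2103, 2108, 2113, 2114, 2119, 2124, 2125, 2130, 2131, 2136 → 14.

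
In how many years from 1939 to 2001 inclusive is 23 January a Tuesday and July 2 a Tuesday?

Check each year's weekday for 23 January and July 2:
  1939: Mon/Sun  1940: Tue/Tue ✓  1941: Thu/Wed  1942: Fri/Thu  1943: Sat/Fri  1944: Sun/Sun  1945: Tue/Mon  1946: Wed/Tue  1947: Thu/Wed  1948: Fri/Fri  1949: Sun/Sat  1950: Mon/Sun  1951: Tue/Mon  1952: Wed/Wed  …(35 more)…  1988: Sat/Sat  1989: Mon/Sun  1990: Tue/Mon  1991: Wed/Tue  1992: Thu/Thu  1993: Sat/Fri  1994: Sun/Sat  1995: Mon/Sun  1996: Tue/Tue ✓  1997: Thu/Wed  1998: Fri/Thu  1999: Sat/Fri  2000: Sun/Sun  2001: Tue/Mon
Both conditions hold in: 1940, 1968, 1996 — 3.

3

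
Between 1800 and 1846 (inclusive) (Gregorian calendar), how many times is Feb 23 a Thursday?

Track Feb 23's weekday year by year (advancing +1, or +2 across a Feb 29):
  1800: Sun  1801: Mon (+1)  1802: Tue (+1)  1803: Wed (+1)  1804: Thu (+1) ✓
  1805: Sat (+2)  1806: Sun (+1)  1807: Mon (+1)  1808: Tue (+1)  1809: Thu (+2) ✓
  1810: Fri (+1)  1811: Sat (+1)  1812: Sun (+1)  1813: Tue (+2)  … (19 more years) …
  1833: Sat (+2)  1834: Sun (+1)  1835: Mon (+1)  1836: Tue (+1)  1837: Thu (+2) ✓
  1838: Fri (+1)  1839: Sat (+1)  1840: Sun (+1)  1841: Tue (+2)  1842: Wed (+1)
  1843: Thu (+1) ✓  1844: Fri (+1)  1845: Sun (+2)  1846: Mon (+1)
Thursday years: 1804, 1809, 1815, 1826, 1832, 1837, 1843 — 7 in total.

7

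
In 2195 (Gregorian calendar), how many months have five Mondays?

A month of length L has five Mondays iff its first Monday is on day ≤ L−28 (so day 1–3 in a 31-day month, 1–2 in a 30-day month, day 1 in a leap February).
Checking each month of 2195: Jan starts Thu (31d); Feb starts Sun (28d); Mar starts Sun (31d) ✓; Apr starts Wed (30d); May starts Fri (31d); Jun starts Mon (30d) ✓; Jul starts Wed (31d); Aug starts Sat (31d) ✓; Sep starts Tue (30d); Oct starts Thu (31d); Nov starts Sun (30d) ✓; Dec starts Tue (31d).
Five-Monday months: March, June, August, November → 4.

4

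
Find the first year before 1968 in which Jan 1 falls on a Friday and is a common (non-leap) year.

1965

Jan 1 advances by 2 weekdays after a leap year and by 1 after a common year.
1968: Jan 1 is Monday (leap).
1967: Sunday
1966: Saturday
1965: Friday
1965 begins on a Friday and is a common year.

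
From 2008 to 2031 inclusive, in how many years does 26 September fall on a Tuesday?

Track 26 September's weekday year by year (advancing +1, or +2 across a Feb 29):
  2008: Fri  2009: Sat (+1)  2010: Sun (+1)  2011: Mon (+1)  2012: Wed (+2)
  2013: Thu (+1)  2014: Fri (+1)  2015: Sat (+1)  2016: Mon (+2)  2017: Tue (+1) ✓
  2018: Wed (+1)  2019: Thu (+1)  2020: Sat (+2)  2021: Sun (+1)  2022: Mon (+1)
  2023: Tue (+1) ✓  2024: Thu (+2)  2025: Fri (+1)  2026: Sat (+1)  2027: Sun (+1)
  2028: Tue (+2) ✓  2029: Wed (+1)  2030: Thu (+1)  2031: Fri (+1)
Tuesday years: 2017, 2023, 2028 — 3 in total.

3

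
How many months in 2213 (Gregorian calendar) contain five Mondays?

A month of length L has five Mondays iff its first Monday is on day ≤ L−28 (so day 1–3 in a 31-day month, 1–2 in a 30-day month, day 1 in a leap February).
Checking each month of 2213: Jan starts Fri (31d); Feb starts Mon (28d); Mar starts Mon (31d) ✓; Apr starts Thu (30d); May starts Sat (31d) ✓; Jun starts Tue (30d); Jul starts Thu (31d); Aug starts Sun (31d) ✓; Sep starts Wed (30d); Oct starts Fri (31d); Nov starts Mon (30d) ✓; Dec starts Wed (31d).
Five-Monday months: March, May, August, November → 4.

4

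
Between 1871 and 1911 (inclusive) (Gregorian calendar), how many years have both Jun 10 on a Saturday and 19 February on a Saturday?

1

Check each year's weekday for Jun 10 and 19 February:
  1871: Sat/Sun  1872: Mon/Mon  1873: Tue/Wed  1874: Wed/Thu  1875: Thu/Fri  1876: Sat/Sat ✓  1877: Sun/Mon  1878: Mon/Tue  1879: Tue/Wed  1880: Thu/Thu  1881: Fri/Sat  1882: Sat/Sun  1883: Sun/Mon  1884: Tue/Tue  …(13 more)…  1898: Fri/Sat  1899: Sat/Sun  1900: Sun/Mon  1901: Mon/Tue  1902: Tue/Wed  1903: Wed/Thu  1904: Fri/Fri  1905: Sat/Sun  1906: Sun/Mon  1907: Mon/Tue  1908: Wed/Wed  1909: Thu/Fri  1910: Fri/Sat  1911: Sat/Sun
Both conditions hold in: 1876 — 1.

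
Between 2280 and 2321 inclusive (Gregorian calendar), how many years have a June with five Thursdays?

June has 30 days; it has five Thursdays when Thursday falls among the first (month-length − 28) days — i.e. when June 1 is one of Thursday/Wednesday.
June 1 by year: 2280:Tue 2281:Wed✓ 2282:Thu✓ 2283:Fri 2284:Sun 2285:Mon 2286:Tue 2287:Wed✓ 2288:Fri 2289:Sat 2290:Sun 2291:Mon 2292:Wed✓ 2293:Thu✓ 2294:Fri …(12 more)… 2307:Sat 2308:Mon 2309:Tue 2310:Wed✓ 2311:Thu✓ 2312:Sat 2313:Sun 2314:Mon 2315:Tue 2316:Thu✓ 2317:Fri 2318:Sat 2319:Sun 2320:Tue 2321:Wed✓
Years with five Thursdays: 2281, 2282, 2287, 2292, 2293, 2298, 2299, 2304, 2305, 2310, 2311, 2316, 2321 → 13.

13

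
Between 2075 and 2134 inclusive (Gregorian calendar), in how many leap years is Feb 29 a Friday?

3

Leap years in 2075–2134: 14 of them.
Feb 29 weekday advances by 5 (mod 7) from one leap year to the next four years later (or differs when a century non-leap intervenes).
Leap-day weekdays: 2076:Sat 2080:Thu 2084:Tue 2088:Sun 2092:Fri✓ 2096:Wed 2104:Fri✓ 2108:Wed 2112:Mon 2116:Sat 2120:Thu 2124:Tue 2128:Sun 2132:Fri✓
Friday: 2092, 2104, 2132 → 3.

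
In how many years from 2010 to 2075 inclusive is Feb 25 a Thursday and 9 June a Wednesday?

Check each year's weekday for Feb 25 and 9 June:
  2010: Thu/Wed ✓  2011: Fri/Thu  2012: Sat/Sat  2013: Mon/Sun  2014: Tue/Mon  2015: Wed/Tue  2016: Thu/Thu  2017: Sat/Fri  2018: Sun/Sat  2019: Mon/Sun  2020: Tue/Tue  2021: Thu/Wed ✓  2022: Fri/Thu  2023: Sat/Fri  …(38 more)…  2062: Sat/Fri  2063: Sun/Sat  2064: Mon/Mon  2065: Wed/Tue  2066: Thu/Wed ✓  2067: Fri/Thu  2068: Sat/Sat  2069: Mon/Sun  2070: Tue/Mon  2071: Wed/Tue  2072: Thu/Thu  2073: Sat/Fri  2074: Sun/Sat  2075: Mon/Sun
Both conditions hold in: 2010, 2021, 2027, 2038, 2049, 2055, 2066 — 7.

7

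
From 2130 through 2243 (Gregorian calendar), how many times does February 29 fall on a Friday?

4

Leap years in 2130–2243: 27 of them.
Feb 29 weekday advances by 5 (mod 7) from one leap year to the next four years later (or differs when a century non-leap intervenes).
Leap-day weekdays: 2132:Fri✓ 2136:Wed 2140:Mon 2144:Sat 2148:Thu 2152:Tue 2156:Sun 2160:Fri✓ 2164:Wed 2168:Mon 2172:Sat 2176:Thu 2180:Tue 2184:Sun 2188:Fri✓ 2192:Wed 2196:Mon 2204:Wed 2208:Mon 2212:Sat 2216:Thu 2220:Tue 2224:Sun 2228:Fri✓ 2232:Wed 2236:Mon 2240:Sat
Friday: 2132, 2160, 2188, 2228 → 4.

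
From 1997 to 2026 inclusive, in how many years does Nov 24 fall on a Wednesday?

Track Nov 24's weekday year by year (advancing +1, or +2 across a Feb 29):
  1997: Mon  1998: Tue (+1)  1999: Wed (+1) ✓  2000: Fri (+2)  2001: Sat (+1)
  2002: Sun (+1)  2003: Mon (+1)  2004: Wed (+2) ✓  2005: Thu (+1)  2006: Fri (+1)
  2007: Sat (+1)  2008: Mon (+2)  2009: Tue (+1)  2010: Wed (+1) ✓  2011: Thu (+1)
  2012: Sat (+2)  2013: Sun (+1)  2014: Mon (+1)  2015: Tue (+1)  2016: Thu (+2)
  2017: Fri (+1)  2018: Sat (+1)  2019: Sun (+1)  2020: Tue (+2)  2021: Wed (+1) ✓
  2022: Thu (+1)  2023: Fri (+1)  2024: Sun (+2)  2025: Mon (+1)  2026: Tue (+1)
Wednesday years: 1999, 2004, 2010, 2021 — 4 in total.

4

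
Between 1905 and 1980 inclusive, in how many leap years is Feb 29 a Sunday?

Leap years in 1905–1980: 19 of them.
Feb 29 weekday advances by 5 (mod 7) from one leap year to the next four years later (or differs when a century non-leap intervenes).
Leap-day weekdays: 1908:Sat 1912:Thu 1916:Tue 1920:Sun✓ 1924:Fri 1928:Wed 1932:Mon 1936:Sat 1940:Thu 1944:Tue 1948:Sun✓ 1952:Fri 1956:Wed 1960:Mon 1964:Sat 1968:Thu 1972:Tue 1976:Sun✓ 1980:Fri
Sunday: 1920, 1948, 1976 → 3.

3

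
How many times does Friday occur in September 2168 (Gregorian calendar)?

5

September 2168 has 30 days and begins on Thursday.
The first Friday is September 2.
Fridays fall on 2, 9, 16, 23, 30 — that's 5.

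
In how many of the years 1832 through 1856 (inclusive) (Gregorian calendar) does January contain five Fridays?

10

January has 31 days; it has five Fridays when Friday falls among the first (month-length − 28) days — i.e. when January 1 is one of Friday/Thursday/Wednesday.
January 1 by year: 1832:Sun 1833:Tue 1834:Wed✓ 1835:Thu✓ 1836:Fri✓ 1837:Sun 1838:Mon 1839:Tue 1840:Wed✓ 1841:Fri✓ 1842:Sat 1843:Sun 1844:Mon 1845:Wed✓ 1846:Thu✓ 1847:Fri✓ 1848:Sat 1849:Mon 1850:Tue 1851:Wed✓ 1852:Thu✓ 1853:Sat 1854:Sun 1855:Mon 1856:Tue
Years with five Fridays: 1834, 1835, 1836, 1840, 1841, 1845, 1846, 1847, 1851, 1852 → 10.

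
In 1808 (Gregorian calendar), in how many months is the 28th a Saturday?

1

Check the 28th of each month of 1808: Jan 28: Thu, Feb 28: Sun, Mar 28: Mon, Apr 28: Thu, May 28: Sat, Jun 28: Tue, Jul 28: Thu, Aug 28: Sun, Sep 28: Wed, Oct 28: Fri, Nov 28: Mon, Dec 28: Wed.
Saturday occurs in May — 1 month.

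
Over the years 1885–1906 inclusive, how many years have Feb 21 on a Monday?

Track Feb 21's weekday year by year (advancing +1, or +2 across a Feb 29):
  1885: Sat  1886: Sun (+1)  1887: Mon (+1) ✓  1888: Tue (+1)  1889: Thu (+2)
  1890: Fri (+1)  1891: Sat (+1)  1892: Sun (+1)  1893: Tue (+2)  1894: Wed (+1)
  1895: Thu (+1)  1896: Fri (+1)  1897: Sun (+2)  1898: Mon (+1) ✓  1899: Tue (+1)
  1900: Wed (+1)  1901: Thu (+1)  1902: Fri (+1)  1903: Sat (+1)  1904: Sun (+1)
  1905: Tue (+2)  1906: Wed (+1)
Monday years: 1887, 1898 — 2 in total.

2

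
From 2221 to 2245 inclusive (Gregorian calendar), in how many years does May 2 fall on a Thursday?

4

Track May 2's weekday year by year (advancing +1, or +2 across a Feb 29):
  2221: Wed  2222: Thu (+1) ✓  2223: Fri (+1)  2224: Sun (+2)  2225: Mon (+1)
  2226: Tue (+1)  2227: Wed (+1)  2228: Fri (+2)  2229: Sat (+1)  2230: Sun (+1)
  2231: Mon (+1)  2232: Wed (+2)  2233: Thu (+1) ✓  2234: Fri (+1)  2235: Sat (+1)
  2236: Mon (+2)  2237: Tue (+1)  2238: Wed (+1)  2239: Thu (+1) ✓  2240: Sat (+2)
  2241: Sun (+1)  2242: Mon (+1)  2243: Tue (+1)  2244: Thu (+2) ✓  2245: Fri (+1)
Thursday years: 2222, 2233, 2239, 2244 — 4 in total.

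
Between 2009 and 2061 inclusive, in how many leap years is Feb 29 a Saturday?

Leap years in 2009–2061: 13 of them.
Feb 29 weekday advances by 5 (mod 7) from one leap year to the next four years later (or differs when a century non-leap intervenes).
Leap-day weekdays: 2012:Wed 2016:Mon 2020:Sat✓ 2024:Thu 2028:Tue 2032:Sun 2036:Fri 2040:Wed 2044:Mon 2048:Sat✓ 2052:Thu 2056:Tue 2060:Sun
Saturday: 2020, 2048 → 2.

2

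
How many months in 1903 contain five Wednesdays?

4

A month of length L has five Wednesdays iff its first Wednesday is on day ≤ L−28 (so day 1–3 in a 31-day month, 1–2 in a 30-day month, day 1 in a leap February).
Checking each month of 1903: Jan starts Thu (31d); Feb starts Sun (28d); Mar starts Sun (31d); Apr starts Wed (30d) ✓; May starts Fri (31d); Jun starts Mon (30d); Jul starts Wed (31d) ✓; Aug starts Sat (31d); Sep starts Tue (30d) ✓; Oct starts Thu (31d); Nov starts Sun (30d); Dec starts Tue (31d) ✓.
Five-Wednesday months: April, July, September, December → 4.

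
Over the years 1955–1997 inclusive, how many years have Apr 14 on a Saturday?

6

Track Apr 14's weekday year by year (advancing +1, or +2 across a Feb 29):
  1955: Thu  1956: Sat (+2) ✓  1957: Sun (+1)  1958: Mon (+1)  1959: Tue (+1)
  1960: Thu (+2)  1961: Fri (+1)  1962: Sat (+1) ✓  1963: Sun (+1)  1964: Tue (+2)
  1965: Wed (+1)  1966: Thu (+1)  1967: Fri (+1)  1968: Sun (+2)  … (15 more years) …
  1984: Sat (+2) ✓  1985: Sun (+1)  1986: Mon (+1)  1987: Tue (+1)  1988: Thu (+2)
  1989: Fri (+1)  1990: Sat (+1) ✓  1991: Sun (+1)  1992: Tue (+2)  1993: Wed (+1)
  1994: Thu (+1)  1995: Fri (+1)  1996: Sun (+2)  1997: Mon (+1)
Saturday years: 1956, 1962, 1973, 1979, 1984, 1990 — 6 in total.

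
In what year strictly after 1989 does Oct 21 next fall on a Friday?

From one year to the next, a fixed date's weekday advances by 1, or by 2 when a Feb 29 lies between the two dates.
1989: October 21 is Saturday.
1990: Sunday (+1)
1991: Monday (+1)
1992: Wednesday (+2)
1993: Thursday (+1)
1994: Friday (+1)
Oct 21 falls on a Friday in 1994.

1994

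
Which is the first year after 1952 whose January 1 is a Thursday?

1953

Jan 1 advances by 2 weekdays after a leap year and by 1 after a common year.
1952: Jan 1 is Tuesday (leap).
1953: Thursday
1953 begins on a Thursday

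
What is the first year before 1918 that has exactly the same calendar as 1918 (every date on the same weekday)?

Two years share a calendar iff Jan 1 falls on the same weekday and both are leap or both are common. 1918: Jan 1 is Tuesday, common year.
1917: Jan 1 Monday, common
1916: Jan 1 Saturday, leap
1915: Jan 1 Friday, common
1914: Jan 1 Thursday, common
1913: Jan 1 Wednesday, common
1912: Jan 1 Monday, leap
1911: Jan 1 Sunday, common
1910: Jan 1 Saturday, common
1909: Jan 1 Friday, common
1908: Jan 1 Wednesday, leap
1907: Jan 1 Tuesday, common
1907 matches on both conditions.

1907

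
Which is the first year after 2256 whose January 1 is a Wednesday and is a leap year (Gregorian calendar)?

2268

Jan 1 advances by 2 weekdays after a leap year and by 1 after a common year.
2256: Jan 1 is Tuesday (leap).
2257: Thursday
2258: Friday
2259: Saturday
2260: Sunday (leap)
2261: Tuesday
2262: Wednesday
2263: Thursday
2264: Friday (leap)
2265: Sunday
2266: Monday
2267: Tuesday
2268: Wednesday (leap)
2268 begins on a Wednesday and is a leap year.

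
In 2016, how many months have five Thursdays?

A month of length L has five Thursdays iff its first Thursday is on day ≤ L−28 (so day 1–3 in a 31-day month, 1–2 in a 30-day month, day 1 in a leap February).
Checking each month of 2016: Jan starts Fri (31d); Feb starts Mon (29d); Mar starts Tue (31d) ✓; Apr starts Fri (30d); May starts Sun (31d); Jun starts Wed (30d) ✓; Jul starts Fri (31d); Aug starts Mon (31d); Sep starts Thu (30d) ✓; Oct starts Sat (31d); Nov starts Tue (30d); Dec starts Thu (31d) ✓.
Five-Thursday months: March, June, September, December → 4.

4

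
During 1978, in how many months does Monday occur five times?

A month of length L has five Mondays iff its first Monday is on day ≤ L−28 (so day 1–3 in a 31-day month, 1–2 in a 30-day month, day 1 in a leap February).
Checking each month of 1978: Jan starts Sun (31d) ✓; Feb starts Wed (28d); Mar starts Wed (31d); Apr starts Sat (30d); May starts Mon (31d) ✓; Jun starts Thu (30d); Jul starts Sat (31d) ✓; Aug starts Tue (31d); Sep starts Fri (30d); Oct starts Sun (31d) ✓; Nov starts Wed (30d); Dec starts Fri (31d).
Five-Monday months: January, May, July, October → 4.

4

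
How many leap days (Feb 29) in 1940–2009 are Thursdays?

3

Leap years in 1940–2009: 18 of them.
Feb 29 weekday advances by 5 (mod 7) from one leap year to the next four years later (or differs when a century non-leap intervenes).
Leap-day weekdays: 1940:Thu✓ 1944:Tue 1948:Sun 1952:Fri 1956:Wed 1960:Mon 1964:Sat 1968:Thu✓ 1972:Tue 1976:Sun 1980:Fri 1984:Wed 1988:Mon 1992:Sat 1996:Thu✓ 2000:Tue 2004:Sun 2008:Fri
Thursday: 1940, 1968, 1996 → 3.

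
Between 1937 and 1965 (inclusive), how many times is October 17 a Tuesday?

4

Track October 17's weekday year by year (advancing +1, or +2 across a Feb 29):
  1937: Sun  1938: Mon (+1)  1939: Tue (+1) ✓  1940: Thu (+2)  1941: Fri (+1)
  1942: Sat (+1)  1943: Sun (+1)  1944: Tue (+2) ✓  1945: Wed (+1)  1946: Thu (+1)
  1947: Fri (+1)  1948: Sun (+2)  1949: Mon (+1)  1950: Tue (+1) ✓  1951: Wed (+1)
  1952: Fri (+2)  1953: Sat (+1)  1954: Sun (+1)  1955: Mon (+1)  1956: Wed (+2)
  1957: Thu (+1)  1958: Fri (+1)  1959: Sat (+1)  1960: Mon (+2)  1961: Tue (+1) ✓
  1962: Wed (+1)  1963: Thu (+1)  1964: Sat (+2)  1965: Sun (+1)
Tuesday years: 1939, 1944, 1950, 1961 — 4 in total.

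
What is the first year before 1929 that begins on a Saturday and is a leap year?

Jan 1 advances by 2 weekdays after a leap year and by 1 after a common year.
1929: Jan 1 is Tuesday.
1928: Sunday (leap)
1927: Saturday
1926: Friday
1925: Thursday
1924: Tuesday (leap)
1923: Monday
1922: Sunday
1921: Saturday
1920: Thursday (leap)
1919: Wednesday
1918: Tuesday
1917: Monday
1916: Saturday (leap)
1916 begins on a Saturday and is a leap year.

1916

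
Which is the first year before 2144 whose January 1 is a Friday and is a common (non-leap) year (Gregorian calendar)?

Jan 1 advances by 2 weekdays after a leap year and by 1 after a common year.
2144: Jan 1 is Wednesday (leap).
2143: Tuesday
2142: Monday
2141: Sunday
2140: Friday (leap)
2139: Thursday
2138: Wednesday
2137: Tuesday
2136: Sunday (leap)
2135: Saturday
2134: Friday
2134 begins on a Friday and is a common year.

2134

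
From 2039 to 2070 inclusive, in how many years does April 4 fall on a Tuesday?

4

Track April 4's weekday year by year (advancing +1, or +2 across a Feb 29):
  2039: Mon  2040: Wed (+2)  2041: Thu (+1)  2042: Fri (+1)  2043: Sat (+1)
  2044: Mon (+2)  2045: Tue (+1) ✓  2046: Wed (+1)  2047: Thu (+1)  2048: Sat (+2)
  2049: Sun (+1)  2050: Mon (+1)  2051: Tue (+1) ✓  2052: Thu (+2)  … (4 more years) …
  2057: Wed (+1)  2058: Thu (+1)  2059: Fri (+1)  2060: Sun (+2)  2061: Mon (+1)
  2062: Tue (+1) ✓  2063: Wed (+1)  2064: Fri (+2)  2065: Sat (+1)  2066: Sun (+1)
  2067: Mon (+1)  2068: Wed (+2)  2069: Thu (+1)  2070: Fri (+1)
Tuesday years: 2045, 2051, 2056, 2062 — 4 in total.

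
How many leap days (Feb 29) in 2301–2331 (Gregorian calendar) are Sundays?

1

Leap years in 2301–2331: 7 of them.
Feb 29 weekday advances by 5 (mod 7) from one leap year to the next four years later (or differs when a century non-leap intervenes).
Leap-day weekdays: 2304:Mon 2308:Sat 2312:Thu 2316:Tue 2320:Sun✓ 2324:Fri 2328:Wed
Sunday: 2320 → 1.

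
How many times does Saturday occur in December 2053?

4

December 2053 has 31 days and begins on Monday.
The first Saturday is December 6.
Saturdays fall on 6, 13, 20, 27 — that's 4.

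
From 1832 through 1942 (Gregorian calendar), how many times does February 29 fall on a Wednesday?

Leap years in 1832–1942: 27 of them.
Feb 29 weekday advances by 5 (mod 7) from one leap year to the next four years later (or differs when a century non-leap intervenes).
Leap-day weekdays: 1832:Wed✓ 1836:Mon 1840:Sat 1844:Thu 1848:Tue 1852:Sun 1856:Fri 1860:Wed✓ 1864:Mon 1868:Sat 1872:Thu 1876:Tue 1880:Sun 1884:Fri 1888:Wed✓ 1892:Mon 1896:Sat 1904:Mon 1908:Sat 1912:Thu 1916:Tue 1920:Sun 1924:Fri 1928:Wed✓ 1932:Mon 1936:Sat 1940:Thu
Wednesday: 1832, 1860, 1888, 1928 → 4.

4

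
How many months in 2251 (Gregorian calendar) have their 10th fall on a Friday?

2

Check the 10th of each month of 2251: Jan 10: Fri, Feb 10: Mon, Mar 10: Mon, Apr 10: Thu, May 10: Sat, Jun 10: Tue, Jul 10: Thu, Aug 10: Sun, Sep 10: Wed, Oct 10: Fri, Nov 10: Mon, Dec 10: Wed.
Friday occurs in January, October — 2 months.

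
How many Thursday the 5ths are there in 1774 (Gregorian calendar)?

Check the 5th of each month of 1774: Jan 5: Wed, Feb 5: Sat, Mar 5: Sat, Apr 5: Tue, May 5: Thu, Jun 5: Sun, Jul 5: Tue, Aug 5: Fri, Sep 5: Mon, Oct 5: Wed, Nov 5: Sat, Dec 5: Mon.
Thursday occurs in May — 1 month.

1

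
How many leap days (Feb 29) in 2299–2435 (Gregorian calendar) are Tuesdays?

Leap years in 2299–2435: 33 of them.
Feb 29 weekday advances by 5 (mod 7) from one leap year to the next four years later (or differs when a century non-leap intervenes).
Leap-day weekdays: 2304:Mon 2308:Sat 2312:Thu 2316:Tue✓ 2320:Sun 2324:Fri 2328:Wed 2332:Mon 2336:Sat 2340:Thu 2344:Tue✓ 2348:Sun 2352:Fri …(7 more)… 2384:Wed 2388:Mon 2392:Sat 2396:Thu 2400:Tue✓ 2404:Sun 2408:Fri 2412:Wed 2416:Mon 2420:Sat 2424:Thu 2428:Tue✓ 2432:Sun
Tuesday: 2316, 2344, 2372, 2400, 2428 → 5.

5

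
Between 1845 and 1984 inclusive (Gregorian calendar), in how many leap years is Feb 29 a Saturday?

Leap years in 1845–1984: 34 of them.
Feb 29 weekday advances by 5 (mod 7) from one leap year to the next four years later (or differs when a century non-leap intervenes).
Leap-day weekdays: 1848:Tue 1852:Sun 1856:Fri 1860:Wed 1864:Mon 1868:Sat✓ 1872:Thu 1876:Tue 1880:Sun 1884:Fri 1888:Wed 1892:Mon 1896:Sat✓ …(8 more)… 1936:Sat✓ 1940:Thu 1944:Tue 1948:Sun 1952:Fri 1956:Wed 1960:Mon 1964:Sat✓ 1968:Thu 1972:Tue 1976:Sun 1980:Fri 1984:Wed
Saturday: 1868, 1896, 1908, 1936, 1964 → 5.

5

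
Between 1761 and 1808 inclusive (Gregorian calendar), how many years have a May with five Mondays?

19

May has 31 days; it has five Mondays when Monday falls among the first (month-length − 28) days — i.e. when May 1 is one of Monday/Sunday/Saturday.
May 1 by year: 1761:Fri 1762:Sat✓ 1763:Sun✓ 1764:Tue 1765:Wed 1766:Thu 1767:Fri 1768:Sun✓ 1769:Mon✓ 1770:Tue 1771:Wed 1772:Fri 1773:Sat✓ 1774:Sun✓ 1775:Mon✓ …(18 more)… 1794:Thu 1795:Fri 1796:Sun✓ 1797:Mon✓ 1798:Tue 1799:Wed 1800:Thu 1801:Fri 1802:Sat✓ 1803:Sun✓ 1804:Tue 1805:Wed 1806:Thu 1807:Fri 1808:Sun✓
Years with five Mondays: 1762, 1763, 1768, 1769, 1773, 1774, 1775, 1779, 1780, 1784, 1785, 1786, 1790, 1791, 1796, 1797, 1802, 1803, 1808 → 19.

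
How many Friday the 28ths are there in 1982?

1

Check the 28th of each month of 1982: Jan 28: Thu, Feb 28: Sun, Mar 28: Sun, Apr 28: Wed, May 28: Fri, Jun 28: Mon, Jul 28: Wed, Aug 28: Sat, Sep 28: Tue, Oct 28: Thu, Nov 28: Sun, Dec 28: Tue.
Friday occurs in May — 1 month.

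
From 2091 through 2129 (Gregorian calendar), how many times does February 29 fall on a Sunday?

1

Leap years in 2091–2129: 9 of them.
Feb 29 weekday advances by 5 (mod 7) from one leap year to the next four years later (or differs when a century non-leap intervenes).
Leap-day weekdays: 2092:Fri 2096:Wed 2104:Fri 2108:Wed 2112:Mon 2116:Sat 2120:Thu 2124:Tue 2128:Sun✓
Sunday: 2128 → 1.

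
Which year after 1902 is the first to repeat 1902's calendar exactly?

1913

Two years share a calendar iff Jan 1 falls on the same weekday and both are leap or both are common. 1902: Jan 1 is Wednesday, common year.
1903: Jan 1 Thursday, common
1904: Jan 1 Friday, leap
1905: Jan 1 Sunday, common
1906: Jan 1 Monday, common
1907: Jan 1 Tuesday, common
1908: Jan 1 Wednesday, leap
1909: Jan 1 Friday, common
1910: Jan 1 Saturday, common
1911: Jan 1 Sunday, common
1912: Jan 1 Monday, leap
1913: Jan 1 Wednesday, common
1913 matches on both conditions.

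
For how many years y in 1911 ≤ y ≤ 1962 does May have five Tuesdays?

23

May has 31 days; it has five Tuesdays when Tuesday falls among the first (month-length − 28) days — i.e. when May 1 is one of Tuesday/Monday/Sunday.
May 1 by year: 1911:Mon✓ 1912:Wed 1913:Thu 1914:Fri 1915:Sat 1916:Mon✓ 1917:Tue✓ 1918:Wed 1919:Thu 1920:Sat 1921:Sun✓ 1922:Mon✓ 1923:Tue✓ 1924:Thu 1925:Fri …(22 more)… 1948:Sat 1949:Sun✓ 1950:Mon✓ 1951:Tue✓ 1952:Thu 1953:Fri 1954:Sat 1955:Sun✓ 1956:Tue✓ 1957:Wed 1958:Thu 1959:Fri 1960:Sun✓ 1961:Mon✓ 1962:Tue✓
Years with five Tuesdays: 1911, 1916, 1917, 1921, 1922, 1923, 1927, 1928, 1932, 1933, 1934, 1938, 1939, 1944, 1945, 1949, 1950, 1951, 1955, 1956, 1960, 1961, 1962 → 23.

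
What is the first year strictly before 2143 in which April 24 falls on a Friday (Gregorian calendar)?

From one year to the next, a fixed date's weekday advances by 1, or by 2 when a Feb 29 lies between the two dates.
2143: April 24 is Wednesday.
2142: Tuesday (−1)
2141: Monday (−1)
2140: Sunday (−1)
2139: Friday (−2)
April 24 falls on a Friday in 2139.

2139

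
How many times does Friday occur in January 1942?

5

January 1942 has 31 days and begins on Thursday.
The first Friday is January 2.
Fridays fall on 2, 9, 16, 23, 30 — that's 5.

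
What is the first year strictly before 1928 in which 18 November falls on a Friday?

From one year to the next, a fixed date's weekday advances by 1, or by 2 when a Feb 29 lies between the two dates.
1928: November 18 is Sunday.
1927: Friday (−2)
18 November falls on a Friday in 1927.

1927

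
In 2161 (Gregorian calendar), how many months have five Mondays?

A month of length L has five Mondays iff its first Monday is on day ≤ L−28 (so day 1–3 in a 31-day month, 1–2 in a 30-day month, day 1 in a leap February).
Checking each month of 2161: Jan starts Thu (31d); Feb starts Sun (28d); Mar starts Sun (31d) ✓; Apr starts Wed (30d); May starts Fri (31d); Jun starts Mon (30d) ✓; Jul starts Wed (31d); Aug starts Sat (31d) ✓; Sep starts Tue (30d); Oct starts Thu (31d); Nov starts Sun (30d) ✓; Dec starts Tue (31d).
Five-Monday months: March, June, August, November → 4.

4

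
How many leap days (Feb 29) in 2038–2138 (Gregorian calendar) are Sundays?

3

Leap years in 2038–2138: 24 of them.
Feb 29 weekday advances by 5 (mod 7) from one leap year to the next four years later (or differs when a century non-leap intervenes).
Leap-day weekdays: 2040:Wed 2044:Mon 2048:Sat 2052:Thu 2056:Tue 2060:Sun✓ 2064:Fri 2068:Wed 2072:Mon 2076:Sat 2080:Thu 2084:Tue 2088:Sun✓ 2092:Fri 2096:Wed 2104:Fri 2108:Wed 2112:Mon 2116:Sat 2120:Thu 2124:Tue 2128:Sun✓ 2132:Fri 2136:Wed
Sunday: 2060, 2088, 2128 → 3.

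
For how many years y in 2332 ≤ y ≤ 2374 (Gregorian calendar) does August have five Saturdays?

18

August has 31 days; it has five Saturdays when Saturday falls among the first (month-length − 28) days — i.e. when August 1 is one of Saturday/Friday/Thursday.
August 1 by year: 2332:Mon 2333:Tue 2334:Wed 2335:Thu✓ 2336:Sat✓ 2337:Sun 2338:Mon 2339:Tue 2340:Thu✓ 2341:Fri✓ 2342:Sat✓ 2343:Sun 2344:Tue 2345:Wed 2346:Thu✓ …(13 more)… 2360:Mon 2361:Tue 2362:Wed 2363:Thu✓ 2364:Sat✓ 2365:Sun 2366:Mon 2367:Tue 2368:Thu✓ 2369:Fri✓ 2370:Sat✓ 2371:Sun 2372:Tue 2373:Wed 2374:Thu✓
Years with five Saturdays: 2335, 2336, 2340, 2341, 2342, 2346, 2347, 2352, 2353, 2357, 2358, 2359, 2363, 2364, 2368, 2369, 2370, 2374 → 18.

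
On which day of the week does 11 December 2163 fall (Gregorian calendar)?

Sunday

January 1, 2163 is a Saturday.
December 11 is day 345 of the year, i.e. 344 days after Jan 1.
344 mod 7 = 1, so advance 1 weekday from Saturday: Sunday.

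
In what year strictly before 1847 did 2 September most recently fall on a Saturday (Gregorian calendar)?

From one year to the next, a fixed date's weekday advances by 1, or by 2 when a Feb 29 lies between the two dates.
1847: September 2 is Thursday.
1846: Wednesday (−1)
1845: Tuesday (−1)
1844: Monday (−1)
1843: Saturday (−2)
2 September falls on a Saturday in 1843.

1843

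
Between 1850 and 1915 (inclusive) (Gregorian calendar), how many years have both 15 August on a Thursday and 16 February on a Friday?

2

Check each year's weekday for 15 August and 16 February:
  1850: Thu/Sat  1851: Fri/Sun  1852: Sun/Mon  1853: Mon/Wed  1854: Tue/Thu  1855: Wed/Fri  1856: Fri/Sat  1857: Sat/Mon  1858: Sun/Tue  1859: Mon/Wed  1860: Wed/Thu  1861: Thu/Sat  1862: Fri/Sun  1863: Sat/Mon  …(38 more)…  1902: Fri/Sun  1903: Sat/Mon  1904: Mon/Tue  1905: Tue/Thu  1906: Wed/Fri  1907: Thu/Sat  1908: Sat/Sun  1909: Sun/Tue  1910: Mon/Wed  1911: Tue/Thu  1912: Thu/Fri ✓  1913: Fri/Sun  1914: Sat/Mon  1915: Sun/Tue
Both conditions hold in: 1872, 1912 — 2.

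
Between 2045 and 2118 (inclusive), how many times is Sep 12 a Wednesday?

Track Sep 12's weekday year by year (advancing +1, or +2 across a Feb 29):
  2045: Tue  2046: Wed (+1) ✓  2047: Thu (+1)  2048: Sat (+2)  2049: Sun (+1)
  2050: Mon (+1)  2051: Tue (+1)  2052: Thu (+2)  2053: Fri (+1)  2054: Sat (+1)
  2055: Sun (+1)  2056: Tue (+2)  2057: Wed (+1) ✓  2058: Thu (+1)  … (46 more years) …
  2105: Sat (+1)  2106: Sun (+1)  2107: Mon (+1)  2108: Wed (+2) ✓  2109: Thu (+1)
  2110: Fri (+1)  2111: Sat (+1)  2112: Mon (+2)  2113: Tue (+1)  2114: Wed (+1) ✓
  2115: Thu (+1)  2116: Sat (+2)  2117: Sun (+1)  2118: Mon (+1)
Wednesday years: 2046, 2057, 2063, 2068, 2074, 2085, 2091, 2096, 2103, 2108, 2114 — 11 in total.

11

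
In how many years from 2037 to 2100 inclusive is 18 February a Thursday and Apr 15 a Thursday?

8

Check each year's weekday for 18 February and Apr 15:
  2037: Wed/Wed  2038: Thu/Thu ✓  2039: Fri/Fri  2040: Sat/Sun  2041: Mon/Mon  2042: Tue/Tue  2043: Wed/Wed  2044: Thu/Fri  2045: Sat/Sat  2046: Sun/Sun  2047: Mon/Mon  2048: Tue/Wed  2049: Thu/Thu ✓  2050: Fri/Fri  …(36 more)…  2087: Tue/Tue  2088: Wed/Thu  2089: Fri/Fri  2090: Sat/Sat  2091: Sun/Sun  2092: Mon/Tue  2093: Wed/Wed  2094: Thu/Thu ✓  2095: Fri/Fri  2096: Sat/Sun  2097: Mon/Mon  2098: Tue/Tue  2099: Wed/Wed  2100: Thu/Thu ✓
Both conditions hold in: 2038, 2049, 2055, 2066, 2077, 2083, 2094, 2100 — 8.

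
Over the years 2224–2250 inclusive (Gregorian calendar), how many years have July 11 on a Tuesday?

4

Track July 11's weekday year by year (advancing +1, or +2 across a Feb 29):
  2224: Sun  2225: Mon (+1)  2226: Tue (+1) ✓  2227: Wed (+1)  2228: Fri (+2)
  2229: Sat (+1)  2230: Sun (+1)  2231: Mon (+1)  2232: Wed (+2)  2233: Thu (+1)
  2234: Fri (+1)  2235: Sat (+1)  2236: Mon (+2)  2237: Tue (+1) ✓  2238: Wed (+1)
  2239: Thu (+1)  2240: Sat (+2)  2241: Sun (+1)  2242: Mon (+1)  2243: Tue (+1) ✓
  2244: Thu (+2)  2245: Fri (+1)  2246: Sat (+1)  2247: Sun (+1)  2248: Tue (+2) ✓
  2249: Wed (+1)  2250: Thu (+1)
Tuesday years: 2226, 2237, 2243, 2248 — 4 in total.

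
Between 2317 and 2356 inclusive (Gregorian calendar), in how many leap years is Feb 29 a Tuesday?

1

Leap years in 2317–2356: 10 of them.
Feb 29 weekday advances by 5 (mod 7) from one leap year to the next four years later (or differs when a century non-leap intervenes).
Leap-day weekdays: 2320:Sun 2324:Fri 2328:Wed 2332:Mon 2336:Sat 2340:Thu 2344:Tue✓ 2348:Sun 2352:Fri 2356:Wed
Tuesday: 2344 → 1.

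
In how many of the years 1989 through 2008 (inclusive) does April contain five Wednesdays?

April has 30 days; it has five Wednesdays when Wednesday falls among the first (month-length − 28) days — i.e. when April 1 is one of Wednesday/Tuesday.
April 1 by year: 1989:Sat 1990:Sun 1991:Mon 1992:Wed✓ 1993:Thu 1994:Fri 1995:Sat 1996:Mon 1997:Tue✓ 1998:Wed✓ 1999:Thu 2000:Sat 2001:Sun 2002:Mon 2003:Tue✓ 2004:Thu 2005:Fri 2006:Sat 2007:Sun 2008:Tue✓
Years with five Wednesdays: 1992, 1997, 1998, 2003, 2008 → 5.

5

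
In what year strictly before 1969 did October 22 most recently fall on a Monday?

From one year to the next, a fixed date's weekday advances by 1, or by 2 when a Feb 29 lies between the two dates.
1969: October 22 is Wednesday.
1968: Tuesday (−1)
1967: Sunday (−2)
1966: Saturday (−1)
1965: Friday (−1)
1964: Thursday (−1)
1963: Tuesday (−2)
1962: Monday (−1)
October 22 falls on a Monday in 1962.

1962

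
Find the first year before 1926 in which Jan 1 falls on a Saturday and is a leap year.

1916

Jan 1 advances by 2 weekdays after a leap year and by 1 after a common year.
1926: Jan 1 is Friday.
1925: Thursday
1924: Tuesday (leap)
1923: Monday
1922: Sunday
1921: Saturday
1920: Thursday (leap)
1919: Wednesday
1918: Tuesday
1917: Monday
1916: Saturday (leap)
1916 begins on a Saturday and is a leap year.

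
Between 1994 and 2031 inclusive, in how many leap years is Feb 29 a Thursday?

2

Leap years in 1994–2031: 9 of them.
Feb 29 weekday advances by 5 (mod 7) from one leap year to the next four years later (or differs when a century non-leap intervenes).
Leap-day weekdays: 1996:Thu✓ 2000:Tue 2004:Sun 2008:Fri 2012:Wed 2016:Mon 2020:Sat 2024:Thu✓ 2028:Tue
Thursday: 1996, 2024 → 2.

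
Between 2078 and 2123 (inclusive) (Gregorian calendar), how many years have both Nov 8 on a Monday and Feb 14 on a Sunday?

6

Check each year's weekday for Nov 8 and Feb 14:
  2078: Tue/Mon  2079: Wed/Tue  2080: Fri/Wed  2081: Sat/Fri  2082: Sun/Sat  2083: Mon/Sun ✓  2084: Wed/Mon  2085: Thu/Wed  2086: Fri/Thu  2087: Sat/Fri  2088: Mon/Sat  2089: Tue/Mon  2090: Wed/Tue  2091: Thu/Wed  …(18 more)…  2110: Sat/Fri  2111: Sun/Sat  2112: Tue/Sun  2113: Wed/Tue  2114: Thu/Wed  2115: Fri/Thu  2116: Sun/Fri  2117: Mon/Sun ✓  2118: Tue/Mon  2119: Wed/Tue  2120: Fri/Wed  2121: Sat/Fri  2122: Sun/Sat  2123: Mon/Sun ✓
Both conditions hold in: 2083, 2094, 2100, 2106, 2117, 2123 — 6.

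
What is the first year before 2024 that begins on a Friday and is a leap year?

2016

Jan 1 advances by 2 weekdays after a leap year and by 1 after a common year.
2024: Jan 1 is Monday (leap).
2023: Sunday
2022: Saturday
2021: Friday
2020: Wednesday (leap)
2019: Tuesday
2018: Monday
2017: Sunday
2016: Friday (leap)
2016 begins on a Friday and is a leap year.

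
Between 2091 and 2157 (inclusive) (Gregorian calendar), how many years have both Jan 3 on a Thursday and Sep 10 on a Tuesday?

Check each year's weekday for Jan 3 and Sep 10:
  2091: Wed/Mon  2092: Thu/Wed  2093: Sat/Thu  2094: Sun/Fri  2095: Mon/Sat  2096: Tue/Mon  2097: Thu/Tue ✓  2098: Fri/Wed  2099: Sat/Thu  2100: Sun/Fri  2101: Mon/Sat  2102: Tue/Sun  2103: Wed/Mon  2104: Thu/Wed  …(39 more)…  2144: Fri/Thu  2145: Sun/Fri  2146: Mon/Sat  2147: Tue/Sun  2148: Wed/Tue  2149: Fri/Wed  2150: Sat/Thu  2151: Sun/Fri  2152: Mon/Sun  2153: Wed/Mon  2154: Thu/Tue ✓  2155: Fri/Wed  2156: Sat/Fri  2157: Mon/Sat
Both conditions hold in: 2097, 2109, 2115, 2126, 2137, 2143, 2154 — 7.

7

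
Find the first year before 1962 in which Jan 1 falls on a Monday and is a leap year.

Jan 1 advances by 2 weekdays after a leap year and by 1 after a common year.
1962: Jan 1 is Monday.
1961: Sunday
1960: Friday (leap)
1959: Thursday
1958: Wednesday
1957: Tuesday
1956: Sunday (leap)
1955: Saturday
1954: Friday
1953: Thursday
1952: Tuesday (leap)
1951: Monday
1950: Sunday
1949: Saturday
1948: Thursday (leap)
1947: Wednesday
1946: Tuesday
1945: Monday
1944: Saturday (leap)
1943: Friday
1942: Thursday
1941: Wednesday
1940: Monday (leap)
1940 begins on a Monday and is a leap year.

1940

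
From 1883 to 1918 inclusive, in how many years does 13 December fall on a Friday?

6

Track 13 December's weekday year by year (advancing +1, or +2 across a Feb 29):
  1883: Thu  1884: Sat (+2)  1885: Sun (+1)  1886: Mon (+1)  1887: Tue (+1)
  1888: Thu (+2)  1889: Fri (+1) ✓  1890: Sat (+1)  1891: Sun (+1)  1892: Tue (+2)
  1893: Wed (+1)  1894: Thu (+1)  1895: Fri (+1) ✓  1896: Sun (+2)  … (8 more years) …
  1905: Wed (+1)  1906: Thu (+1)  1907: Fri (+1) ✓  1908: Sun (+2)  1909: Mon (+1)
  1910: Tue (+1)  1911: Wed (+1)  1912: Fri (+2) ✓  1913: Sat (+1)  1914: Sun (+1)
  1915: Mon (+1)  1916: Wed (+2)  1917: Thu (+1)  1918: Fri (+1) ✓
Friday years: 1889, 1895, 1901, 1907, 1912, 1918 — 6 in total.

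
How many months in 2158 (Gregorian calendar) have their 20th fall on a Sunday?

Check the 20th of each month of 2158: Jan 20: Fri, Feb 20: Mon, Mar 20: Mon, Apr 20: Thu, May 20: Sat, Jun 20: Tue, Jul 20: Thu, Aug 20: Sun, Sep 20: Wed, Oct 20: Fri, Nov 20: Mon, Dec 20: Wed.
Sunday occurs in August — 1 month.

1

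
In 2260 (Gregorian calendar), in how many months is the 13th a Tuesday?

Check the 13th of each month of 2260: Jan 13: Fri, Feb 13: Mon, Mar 13: Tue, Apr 13: Fri, May 13: Sun, Jun 13: Wed, Jul 13: Fri, Aug 13: Mon, Sep 13: Thu, Oct 13: Sat, Nov 13: Tue, Dec 13: Thu.
Tuesday occurs in March, November — 2 months.

2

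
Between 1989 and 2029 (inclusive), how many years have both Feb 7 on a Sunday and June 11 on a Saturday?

Check each year's weekday for Feb 7 and June 11:
  1989: Tue/Sun  1990: Wed/Mon  1991: Thu/Tue  1992: Fri/Thu  1993: Sun/Fri  1994: Mon/Sat  1995: Tue/Sun  1996: Wed/Tue  1997: Fri/Wed  1998: Sat/Thu  1999: Sun/Fri  2000: Mon/Sun  2001: Wed/Mon  2002: Thu/Tue  …(13 more)…  2016: Sun/Sat ✓  2017: Tue/Sun  2018: Wed/Mon  2019: Thu/Tue  2020: Fri/Thu  2021: Sun/Fri  2022: Mon/Sat  2023: Tue/Sun  2024: Wed/Tue  2025: Fri/Wed  2026: Sat/Thu  2027: Sun/Fri  2028: Mon/Sun  2029: Wed/Mon
Both conditions hold in: 2016 — 1.

1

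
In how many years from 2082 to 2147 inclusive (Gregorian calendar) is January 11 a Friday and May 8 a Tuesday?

Check each year's weekday for January 11 and May 8:
  2082: Sun/Fri  2083: Mon/Sat  2084: Tue/Mon  2085: Thu/Tue  2086: Fri/Wed  2087: Sat/Thu  2088: Sun/Sat  2089: Tue/Sun  2090: Wed/Mon  2091: Thu/Tue  2092: Fri/Thu  2093: Sun/Fri  2094: Mon/Sat  2095: Tue/Sun  …(38 more)…  2134: Mon/Sat  2135: Tue/Sun  2136: Wed/Tue  2137: Fri/Wed  2138: Sat/Thu  2139: Sun/Fri  2140: Mon/Sun  2141: Wed/Mon  2142: Thu/Tue  2143: Fri/Wed  2144: Sat/Fri  2145: Mon/Sat  2146: Tue/Sun  2147: Wed/Mon
Both conditions hold in: no year — 0.

0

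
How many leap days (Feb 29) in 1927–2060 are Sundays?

5

Leap years in 1927–2060: 34 of them.
Feb 29 weekday advances by 5 (mod 7) from one leap year to the next four years later (or differs when a century non-leap intervenes).
Leap-day weekdays: 1928:Wed 1932:Mon 1936:Sat 1940:Thu 1944:Tue 1948:Sun✓ 1952:Fri 1956:Wed 1960:Mon 1964:Sat 1968:Thu 1972:Tue 1976:Sun✓ …(8 more)… 2012:Wed 2016:Mon 2020:Sat 2024:Thu 2028:Tue 2032:Sun✓ 2036:Fri 2040:Wed 2044:Mon 2048:Sat 2052:Thu 2056:Tue 2060:Sun✓
Sunday: 1948, 1976, 2004, 2032, 2060 → 5.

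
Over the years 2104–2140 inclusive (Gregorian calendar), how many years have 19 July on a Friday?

Track 19 July's weekday year by year (advancing +1, or +2 across a Feb 29):
  2104: Sat  2105: Sun (+1)  2106: Mon (+1)  2107: Tue (+1)  2108: Thu (+2)
  2109: Fri (+1) ✓  2110: Sat (+1)  2111: Sun (+1)  2112: Tue (+2)  2113: Wed (+1)
  2114: Thu (+1)  2115: Fri (+1) ✓  2116: Sun (+2)  2117: Mon (+1)  … (9 more years) …
  2127: Sat (+1)  2128: Mon (+2)  2129: Tue (+1)  2130: Wed (+1)  2131: Thu (+1)
  2132: Sat (+2)  2133: Sun (+1)  2134: Mon (+1)  2135: Tue (+1)  2136: Thu (+2)
  2137: Fri (+1) ✓  2138: Sat (+1)  2139: Sun (+1)  2140: Tue (+2)
Friday years: 2109, 2115, 2120, 2126, 2137 — 5 in total.

5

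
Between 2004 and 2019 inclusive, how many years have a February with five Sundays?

1

February has 28 days (29 in leap years); it has five Sundays when Sunday falls among the first (month-length − 28) days — i.e. when February 1 is Sunday in a leap year (never in a common year).
February 1 by year: 2004:Sun✓ 2005:Tue 2006:Wed 2007:Thu 2008:Fri 2009:Sun 2010:Mon 2011:Tue 2012:Wed 2013:Fri 2014:Sat 2015:Sun 2016:Mon 2017:Wed 2018:Thu 2019:Fri
Years with five Sundays: 2004 → 1.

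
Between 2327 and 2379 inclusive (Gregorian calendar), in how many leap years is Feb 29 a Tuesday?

Leap years in 2327–2379: 13 of them.
Feb 29 weekday advances by 5 (mod 7) from one leap year to the next four years later (or differs when a century non-leap intervenes).
Leap-day weekdays: 2328:Wed 2332:Mon 2336:Sat 2340:Thu 2344:Tue✓ 2348:Sun 2352:Fri 2356:Wed 2360:Mon 2364:Sat 2368:Thu 2372:Tue✓ 2376:Sun
Tuesday: 2344, 2372 → 2.

2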